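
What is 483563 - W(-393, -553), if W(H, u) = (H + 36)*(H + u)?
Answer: 145841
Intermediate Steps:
W(H, u) = (36 + H)*(H + u)
483563 - W(-393, -553) = 483563 - ((-393)**2 + 36*(-393) + 36*(-553) - 393*(-553)) = 483563 - (154449 - 14148 - 19908 + 217329) = 483563 - 1*337722 = 483563 - 337722 = 145841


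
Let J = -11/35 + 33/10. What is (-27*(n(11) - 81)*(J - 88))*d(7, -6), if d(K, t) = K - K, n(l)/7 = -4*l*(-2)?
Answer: 0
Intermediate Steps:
n(l) = 56*l (n(l) = 7*(-4*l*(-2)) = 7*(8*l) = 56*l)
d(K, t) = 0
J = 209/70 (J = -11*1/35 + 33*(⅒) = -11/35 + 33/10 = 209/70 ≈ 2.9857)
(-27*(n(11) - 81)*(J - 88))*d(7, -6) = -27*(56*11 - 81)*(209/70 - 88)*0 = -27*(616 - 81)*(-5951)/70*0 = -14445*(-5951)/70*0 = -27*(-636757/14)*0 = (17192439/14)*0 = 0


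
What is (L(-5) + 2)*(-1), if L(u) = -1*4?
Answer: 2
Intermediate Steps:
L(u) = -4
(L(-5) + 2)*(-1) = (-4 + 2)*(-1) = -2*(-1) = 2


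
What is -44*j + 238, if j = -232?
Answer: 10446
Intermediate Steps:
-44*j + 238 = -44*(-232) + 238 = 10208 + 238 = 10446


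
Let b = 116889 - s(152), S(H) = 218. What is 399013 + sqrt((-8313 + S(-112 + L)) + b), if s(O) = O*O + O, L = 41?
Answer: 399013 + sqrt(85538) ≈ 3.9931e+5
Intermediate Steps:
s(O) = O + O**2 (s(O) = O**2 + O = O + O**2)
b = 93633 (b = 116889 - 152*(1 + 152) = 116889 - 152*153 = 116889 - 1*23256 = 116889 - 23256 = 93633)
399013 + sqrt((-8313 + S(-112 + L)) + b) = 399013 + sqrt((-8313 + 218) + 93633) = 399013 + sqrt(-8095 + 93633) = 399013 + sqrt(85538)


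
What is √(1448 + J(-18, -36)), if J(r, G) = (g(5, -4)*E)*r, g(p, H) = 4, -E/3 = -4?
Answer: 2*√146 ≈ 24.166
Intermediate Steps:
E = 12 (E = -3*(-4) = 12)
J(r, G) = 48*r (J(r, G) = (4*12)*r = 48*r)
√(1448 + J(-18, -36)) = √(1448 + 48*(-18)) = √(1448 - 864) = √584 = 2*√146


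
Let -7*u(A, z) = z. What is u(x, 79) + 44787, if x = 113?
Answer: 313430/7 ≈ 44776.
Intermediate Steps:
u(A, z) = -z/7
u(x, 79) + 44787 = -⅐*79 + 44787 = -79/7 + 44787 = 313430/7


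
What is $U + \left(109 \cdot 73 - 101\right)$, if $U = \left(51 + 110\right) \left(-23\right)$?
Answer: $4153$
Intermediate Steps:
$U = -3703$ ($U = 161 \left(-23\right) = -3703$)
$U + \left(109 \cdot 73 - 101\right) = -3703 + \left(109 \cdot 73 - 101\right) = -3703 + \left(7957 - 101\right) = -3703 + 7856 = 4153$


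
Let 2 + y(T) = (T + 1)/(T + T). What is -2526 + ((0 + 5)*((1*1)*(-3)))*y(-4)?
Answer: -20013/8 ≈ -2501.6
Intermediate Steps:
y(T) = -2 + (1 + T)/(2*T) (y(T) = -2 + (T + 1)/(T + T) = -2 + (1 + T)/((2*T)) = -2 + (1 + T)*(1/(2*T)) = -2 + (1 + T)/(2*T))
-2526 + ((0 + 5)*((1*1)*(-3)))*y(-4) = -2526 + ((0 + 5)*((1*1)*(-3)))*((½)*(1 - 3*(-4))/(-4)) = -2526 + (5*(1*(-3)))*((½)*(-¼)*(1 + 12)) = -2526 + (5*(-3))*((½)*(-¼)*13) = -2526 - 15*(-13/8) = -2526 + 195/8 = -20013/8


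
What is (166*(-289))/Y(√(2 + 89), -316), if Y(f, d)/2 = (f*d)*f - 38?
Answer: 23987/28794 ≈ 0.83306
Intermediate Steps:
Y(f, d) = -76 + 2*d*f² (Y(f, d) = 2*((f*d)*f - 38) = 2*((d*f)*f - 38) = 2*(d*f² - 38) = 2*(-38 + d*f²) = -76 + 2*d*f²)
(166*(-289))/Y(√(2 + 89), -316) = (166*(-289))/(-76 + 2*(-316)*(√(2 + 89))²) = -47974/(-76 + 2*(-316)*(√91)²) = -47974/(-76 + 2*(-316)*91) = -47974/(-76 - 57512) = -47974/(-57588) = -47974*(-1/57588) = 23987/28794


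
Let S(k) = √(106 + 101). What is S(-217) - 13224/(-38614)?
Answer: 6612/19307 + 3*√23 ≈ 14.730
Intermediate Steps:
S(k) = 3*√23 (S(k) = √207 = 3*√23)
S(-217) - 13224/(-38614) = 3*√23 - 13224/(-38614) = 3*√23 - 13224*(-1)/38614 = 3*√23 - 1*(-6612/19307) = 3*√23 + 6612/19307 = 6612/19307 + 3*√23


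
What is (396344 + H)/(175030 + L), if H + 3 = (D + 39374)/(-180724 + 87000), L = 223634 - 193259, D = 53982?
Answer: 9286642632/4812844555 ≈ 1.9296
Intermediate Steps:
L = 30375
H = -93632/23431 (H = -3 + (53982 + 39374)/(-180724 + 87000) = -3 + 93356/(-93724) = -3 + 93356*(-1/93724) = -3 - 23339/23431 = -93632/23431 ≈ -3.9961)
(396344 + H)/(175030 + L) = (396344 - 93632/23431)/(175030 + 30375) = (9286642632/23431)/205405 = (9286642632/23431)*(1/205405) = 9286642632/4812844555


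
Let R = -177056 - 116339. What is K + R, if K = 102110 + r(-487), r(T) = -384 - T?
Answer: -191182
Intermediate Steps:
R = -293395
K = 102213 (K = 102110 + (-384 - 1*(-487)) = 102110 + (-384 + 487) = 102110 + 103 = 102213)
K + R = 102213 - 293395 = -191182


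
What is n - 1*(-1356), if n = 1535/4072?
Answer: 5523167/4072 ≈ 1356.4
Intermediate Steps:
n = 1535/4072 (n = 1535*(1/4072) = 1535/4072 ≈ 0.37696)
n - 1*(-1356) = 1535/4072 - 1*(-1356) = 1535/4072 + 1356 = 5523167/4072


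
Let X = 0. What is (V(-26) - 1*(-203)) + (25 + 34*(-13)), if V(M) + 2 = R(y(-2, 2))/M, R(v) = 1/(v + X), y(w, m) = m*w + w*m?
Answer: -44927/208 ≈ -216.00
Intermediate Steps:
y(w, m) = 2*m*w (y(w, m) = m*w + m*w = 2*m*w)
R(v) = 1/v (R(v) = 1/(v + 0) = 1/v)
V(M) = -2 - 1/(8*M) (V(M) = -2 + 1/(((2*2*(-2)))*M) = -2 + 1/((-8)*M) = -2 - 1/(8*M))
(V(-26) - 1*(-203)) + (25 + 34*(-13)) = ((-2 - ⅛/(-26)) - 1*(-203)) + (25 + 34*(-13)) = ((-2 - ⅛*(-1/26)) + 203) + (25 - 442) = ((-2 + 1/208) + 203) - 417 = (-415/208 + 203) - 417 = 41809/208 - 417 = -44927/208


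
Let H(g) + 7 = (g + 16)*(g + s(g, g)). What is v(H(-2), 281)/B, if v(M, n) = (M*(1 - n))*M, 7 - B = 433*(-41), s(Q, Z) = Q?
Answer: -9261/148 ≈ -62.574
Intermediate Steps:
H(g) = -7 + 2*g*(16 + g) (H(g) = -7 + (g + 16)*(g + g) = -7 + (16 + g)*(2*g) = -7 + 2*g*(16 + g))
B = 17760 (B = 7 - 433*(-41) = 7 - 1*(-17753) = 7 + 17753 = 17760)
v(M, n) = M²*(1 - n)
v(H(-2), 281)/B = ((-7 + 2*(-2)² + 32*(-2))²*(1 - 1*281))/17760 = ((-7 + 2*4 - 64)²*(1 - 281))*(1/17760) = ((-7 + 8 - 64)²*(-280))*(1/17760) = ((-63)²*(-280))*(1/17760) = (3969*(-280))*(1/17760) = -1111320*1/17760 = -9261/148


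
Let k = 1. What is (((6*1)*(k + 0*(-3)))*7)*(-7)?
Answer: -294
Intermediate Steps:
(((6*1)*(k + 0*(-3)))*7)*(-7) = (((6*1)*(1 + 0*(-3)))*7)*(-7) = ((6*(1 + 0))*7)*(-7) = ((6*1)*7)*(-7) = (6*7)*(-7) = 42*(-7) = -294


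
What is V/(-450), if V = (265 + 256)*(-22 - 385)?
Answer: 212047/450 ≈ 471.22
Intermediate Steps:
V = -212047 (V = 521*(-407) = -212047)
V/(-450) = -212047/(-450) = -212047*(-1/450) = 212047/450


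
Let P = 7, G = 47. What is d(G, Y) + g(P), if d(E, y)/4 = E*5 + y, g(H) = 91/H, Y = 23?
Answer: 1045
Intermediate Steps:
d(E, y) = 4*y + 20*E (d(E, y) = 4*(E*5 + y) = 4*(5*E + y) = 4*(y + 5*E) = 4*y + 20*E)
d(G, Y) + g(P) = (4*23 + 20*47) + 91/7 = (92 + 940) + 91*(⅐) = 1032 + 13 = 1045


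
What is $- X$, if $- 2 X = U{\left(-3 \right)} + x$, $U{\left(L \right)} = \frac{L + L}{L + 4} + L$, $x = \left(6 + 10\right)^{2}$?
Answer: $\frac{247}{2} \approx 123.5$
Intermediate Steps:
$x = 256$ ($x = 16^{2} = 256$)
$U{\left(L \right)} = L + \frac{2 L}{4 + L}$ ($U{\left(L \right)} = \frac{2 L}{4 + L} + L = L + \frac{2 L}{4 + L}$)
$X = - \frac{247}{2}$ ($X = - \frac{- \frac{3 \left(6 - 3\right)}{4 - 3} + 256}{2} = - \frac{\left(-3\right) 1^{-1} \cdot 3 + 256}{2} = - \frac{\left(-3\right) 1 \cdot 3 + 256}{2} = - \frac{-9 + 256}{2} = \left(- \frac{1}{2}\right) 247 = - \frac{247}{2} \approx -123.5$)
$- X = \left(-1\right) \left(- \frac{247}{2}\right) = \frac{247}{2}$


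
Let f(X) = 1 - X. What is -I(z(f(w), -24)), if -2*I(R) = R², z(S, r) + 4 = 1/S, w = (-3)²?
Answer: 1089/128 ≈ 8.5078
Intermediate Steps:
w = 9
z(S, r) = -4 + 1/S
I(R) = -R²/2
-I(z(f(w), -24)) = -(-1)*(-4 + 1/(1 - 1*9))²/2 = -(-1)*(-4 + 1/(1 - 9))²/2 = -(-1)*(-4 + 1/(-8))²/2 = -(-1)*(-4 - ⅛)²/2 = -(-1)*(-33/8)²/2 = -(-1)*1089/(2*64) = -1*(-1089/128) = 1089/128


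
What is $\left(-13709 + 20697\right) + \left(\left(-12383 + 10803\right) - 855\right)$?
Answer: $4553$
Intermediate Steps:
$\left(-13709 + 20697\right) + \left(\left(-12383 + 10803\right) - 855\right) = 6988 - 2435 = 4553$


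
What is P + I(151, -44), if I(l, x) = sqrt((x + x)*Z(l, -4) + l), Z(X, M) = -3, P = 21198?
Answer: 21198 + sqrt(415) ≈ 21218.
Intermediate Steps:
I(l, x) = sqrt(l - 6*x) (I(l, x) = sqrt((x + x)*(-3) + l) = sqrt((2*x)*(-3) + l) = sqrt(-6*x + l) = sqrt(l - 6*x))
P + I(151, -44) = 21198 + sqrt(151 - 6*(-44)) = 21198 + sqrt(151 + 264) = 21198 + sqrt(415)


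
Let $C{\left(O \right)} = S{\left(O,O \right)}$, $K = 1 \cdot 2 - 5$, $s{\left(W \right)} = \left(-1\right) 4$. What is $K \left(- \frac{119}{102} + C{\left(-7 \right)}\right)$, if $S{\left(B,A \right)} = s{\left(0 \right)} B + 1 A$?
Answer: $- \frac{119}{2} \approx -59.5$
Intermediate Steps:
$s{\left(W \right)} = -4$
$S{\left(B,A \right)} = A - 4 B$ ($S{\left(B,A \right)} = - 4 B + 1 A = - 4 B + A = A - 4 B$)
$K = -3$ ($K = 2 - 5 = -3$)
$C{\left(O \right)} = - 3 O$ ($C{\left(O \right)} = O - 4 O = - 3 O$)
$K \left(- \frac{119}{102} + C{\left(-7 \right)}\right) = - 3 \left(- \frac{119}{102} - -21\right) = - 3 \left(\left(-119\right) \frac{1}{102} + 21\right) = - 3 \left(- \frac{7}{6} + 21\right) = \left(-3\right) \frac{119}{6} = - \frac{119}{2}$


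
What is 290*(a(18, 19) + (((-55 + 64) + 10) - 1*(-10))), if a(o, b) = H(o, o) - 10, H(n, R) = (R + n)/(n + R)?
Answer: 5800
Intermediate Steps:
H(n, R) = 1 (H(n, R) = (R + n)/(R + n) = 1)
a(o, b) = -9 (a(o, b) = 1 - 10 = -9)
290*(a(18, 19) + (((-55 + 64) + 10) - 1*(-10))) = 290*(-9 + (((-55 + 64) + 10) - 1*(-10))) = 290*(-9 + ((9 + 10) + 10)) = 290*(-9 + (19 + 10)) = 290*(-9 + 29) = 290*20 = 5800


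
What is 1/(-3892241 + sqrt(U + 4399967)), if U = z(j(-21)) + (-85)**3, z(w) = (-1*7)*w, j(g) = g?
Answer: -3892241/15149536216092 - sqrt(3785989)/15149536216092 ≈ -2.5705e-7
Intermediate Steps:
z(w) = -7*w
U = -613978 (U = -7*(-21) + (-85)**3 = 147 - 614125 = -613978)
1/(-3892241 + sqrt(U + 4399967)) = 1/(-3892241 + sqrt(-613978 + 4399967)) = 1/(-3892241 + sqrt(3785989))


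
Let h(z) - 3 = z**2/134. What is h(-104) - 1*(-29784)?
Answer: 2001137/67 ≈ 29868.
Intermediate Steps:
h(z) = 3 + z**2/134
h(-104) - 1*(-29784) = (3 + (1/134)*(-104)**2) - 1*(-29784) = (3 + (1/134)*10816) + 29784 = (3 + 5408/67) + 29784 = 5609/67 + 29784 = 2001137/67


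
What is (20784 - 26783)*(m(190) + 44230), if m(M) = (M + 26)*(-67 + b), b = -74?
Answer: -82630226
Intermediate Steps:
m(M) = -3666 - 141*M (m(M) = (M + 26)*(-67 - 74) = (26 + M)*(-141) = -3666 - 141*M)
(20784 - 26783)*(m(190) + 44230) = (20784 - 26783)*((-3666 - 141*190) + 44230) = -5999*((-3666 - 26790) + 44230) = -5999*(-30456 + 44230) = -5999*13774 = -82630226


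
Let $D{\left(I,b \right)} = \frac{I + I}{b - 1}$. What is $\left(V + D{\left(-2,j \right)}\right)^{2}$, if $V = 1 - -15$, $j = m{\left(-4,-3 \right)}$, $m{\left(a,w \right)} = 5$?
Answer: $225$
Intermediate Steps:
$j = 5$
$V = 16$ ($V = 1 + 15 = 16$)
$D{\left(I,b \right)} = \frac{2 I}{-1 + b}$
$\left(V + D{\left(-2,j \right)}\right)^{2} = \left(16 + 2 \left(-2\right) \frac{1}{-1 + 5}\right)^{2} = \left(16 + 2 \left(-2\right) \frac{1}{4}\right)^{2} = \left(16 - 1\right)^{2} = 15^{2} = 225$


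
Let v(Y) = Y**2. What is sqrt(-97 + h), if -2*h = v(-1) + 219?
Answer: 3*I*sqrt(23) ≈ 14.387*I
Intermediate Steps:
h = -110 (h = -((-1)**2 + 219)/2 = -(1 + 219)/2 = -1/2*220 = -110)
sqrt(-97 + h) = sqrt(-97 - 110) = sqrt(-207) = 3*I*sqrt(23)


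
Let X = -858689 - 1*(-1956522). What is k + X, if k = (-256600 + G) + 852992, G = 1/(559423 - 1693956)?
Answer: 1922154171924/1134533 ≈ 1.6942e+6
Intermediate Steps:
X = 1097833 (X = -858689 + 1956522 = 1097833)
G = -1/1134533 (G = 1/(-1134533) = -1/1134533 ≈ -8.8142e-7)
k = 676626404935/1134533 (k = (-256600 - 1/1134533) + 852992 = -291121167801/1134533 + 852992 = 676626404935/1134533 ≈ 5.9639e+5)
k + X = 676626404935/1134533 + 1097833 = 1922154171924/1134533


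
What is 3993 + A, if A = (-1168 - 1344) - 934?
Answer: 547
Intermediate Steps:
A = -3446 (A = -2512 - 934 = -3446)
3993 + A = 3993 - 3446 = 547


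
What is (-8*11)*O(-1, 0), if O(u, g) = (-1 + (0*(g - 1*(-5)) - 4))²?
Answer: -2200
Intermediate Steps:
O(u, g) = 25 (O(u, g) = (-1 + (0*(g + 5) - 4))² = (-1 + (0*(5 + g) - 4))² = (-1 + (0 - 4))² = (-1 - 4)² = (-5)² = 25)
(-8*11)*O(-1, 0) = -8*11*25 = -88*25 = -2200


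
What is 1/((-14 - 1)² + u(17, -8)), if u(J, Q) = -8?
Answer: 1/217 ≈ 0.0046083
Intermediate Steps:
1/((-14 - 1)² + u(17, -8)) = 1/((-14 - 1)² - 8) = 1/((-15)² - 8) = 1/(225 - 8) = 1/217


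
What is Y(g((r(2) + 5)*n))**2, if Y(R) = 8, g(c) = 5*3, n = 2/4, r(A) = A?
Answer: 64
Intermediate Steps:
n = 1/2 (n = 2*(1/4) = 1/2 ≈ 0.50000)
g(c) = 15
Y(g((r(2) + 5)*n))**2 = 8**2 = 64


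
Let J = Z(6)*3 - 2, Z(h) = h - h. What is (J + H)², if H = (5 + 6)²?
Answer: 14161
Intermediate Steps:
Z(h) = 0
J = -2 (J = 0*3 - 2 = 0 - 2 = -2)
H = 121 (H = 11² = 121)
(J + H)² = (-2 + 121)² = 119² = 14161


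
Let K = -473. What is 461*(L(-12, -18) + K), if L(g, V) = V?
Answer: -226351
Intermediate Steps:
461*(L(-12, -18) + K) = 461*(-18 - 473) = 461*(-491) = -226351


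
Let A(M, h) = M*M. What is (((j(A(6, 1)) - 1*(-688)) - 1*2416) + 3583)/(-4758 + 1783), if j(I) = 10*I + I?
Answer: -2251/2975 ≈ -0.75664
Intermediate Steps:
A(M, h) = M²
j(I) = 11*I
(((j(A(6, 1)) - 1*(-688)) - 1*2416) + 3583)/(-4758 + 1783) = (((11*6² - 1*(-688)) - 1*2416) + 3583)/(-4758 + 1783) = (((11*36 + 688) - 2416) + 3583)/(-2975) = (((396 + 688) - 2416) + 3583)*(-1/2975) = ((1084 - 2416) + 3583)*(-1/2975) = (-1332 + 3583)*(-1/2975) = 2251*(-1/2975) = -2251/2975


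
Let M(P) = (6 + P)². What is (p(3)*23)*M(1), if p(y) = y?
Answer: 3381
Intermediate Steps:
(p(3)*23)*M(1) = (3*23)*(6 + 1)² = 69*7² = 69*49 = 3381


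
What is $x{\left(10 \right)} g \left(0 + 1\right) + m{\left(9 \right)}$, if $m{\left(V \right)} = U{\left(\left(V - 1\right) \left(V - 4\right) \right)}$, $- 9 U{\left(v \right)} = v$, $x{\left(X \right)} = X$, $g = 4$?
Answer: $\frac{320}{9} \approx 35.556$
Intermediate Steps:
$U{\left(v \right)} = - \frac{v}{9}$
$m{\left(V \right)} = - \frac{\left(-1 + V\right) \left(-4 + V\right)}{9}$ ($m{\left(V \right)} = - \frac{\left(V - 1\right) \left(V - 4\right)}{9} = - \frac{\left(-1 + V\right) \left(-4 + V\right)}{9}$)
$x{\left(10 \right)} g \left(0 + 1\right) + m{\left(9 \right)} = 10 \cdot 4 \left(0 + 1\right) - \left(- \frac{41}{9} + 9\right) = 10 \cdot 4 \cdot 1 - \frac{40}{9} = 10 \cdot 4 - \frac{40}{9} = 40 - \frac{40}{9} = \frac{320}{9}$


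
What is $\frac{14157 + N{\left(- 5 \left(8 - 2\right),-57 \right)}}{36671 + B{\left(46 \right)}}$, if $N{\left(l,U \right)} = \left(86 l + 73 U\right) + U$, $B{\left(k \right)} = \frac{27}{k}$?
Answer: $\frac{338514}{1686893} \approx 0.20067$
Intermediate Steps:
$N{\left(l,U \right)} = 74 U + 86 l$ ($N{\left(l,U \right)} = \left(73 U + 86 l\right) + U = 74 U + 86 l$)
$\frac{14157 + N{\left(- 5 \left(8 - 2\right),-57 \right)}}{36671 + B{\left(46 \right)}} = \frac{14157 + \left(74 \left(-57\right) + 86 \left(- 5 \left(8 - 2\right)\right)\right)}{36671 + \frac{27}{46}} = \frac{14157 - \left(4218 - 86 \left(\left(-5\right) 6\right)\right)}{36671 + 27 \cdot \frac{1}{46}} = \frac{14157 + \left(-4218 + 86 \left(-30\right)\right)}{36671 + \frac{27}{46}} = \frac{14157 - 6798}{\frac{1686893}{46}} = \left(14157 - 6798\right) \frac{46}{1686893} = 7359 \cdot \frac{46}{1686893} = \frac{338514}{1686893}$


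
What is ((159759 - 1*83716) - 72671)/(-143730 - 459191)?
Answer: -3372/602921 ≈ -0.0055928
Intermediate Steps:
((159759 - 1*83716) - 72671)/(-143730 - 459191) = ((159759 - 83716) - 72671)/(-602921) = (76043 - 72671)*(-1/602921) = 3372*(-1/602921) = -3372/602921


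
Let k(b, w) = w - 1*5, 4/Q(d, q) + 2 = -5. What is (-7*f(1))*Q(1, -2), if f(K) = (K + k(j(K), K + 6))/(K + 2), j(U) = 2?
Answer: 4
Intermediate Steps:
Q(d, q) = -4/7 (Q(d, q) = 4/(-2 - 5) = 4/(-7) = 4*(-⅐) = -4/7)
k(b, w) = -5 + w (k(b, w) = w - 5 = -5 + w)
f(K) = (1 + 2*K)/(2 + K) (f(K) = (K + (-5 + (K + 6)))/(K + 2) = (K + (-5 + (6 + K)))/(2 + K) = (K + (1 + K))/(2 + K) = (1 + 2*K)/(2 + K))
(-7*f(1))*Q(1, -2) = -7*(1 + 2*1)/(2 + 1)*(-4/7) = -7*(1 + 2)/3*(-4/7) = -7*3/3*(-4/7) = -7*1*(-4/7) = -7*(-4/7) = 4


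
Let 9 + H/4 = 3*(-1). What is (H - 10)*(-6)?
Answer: 348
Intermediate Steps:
H = -48 (H = -36 + 4*(3*(-1)) = -36 + 4*(-3) = -36 - 12 = -48)
(H - 10)*(-6) = (-48 - 10)*(-6) = -58*(-6) = 348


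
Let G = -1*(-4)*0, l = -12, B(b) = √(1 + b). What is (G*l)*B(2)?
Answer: 0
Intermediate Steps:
G = 0 (G = 4*0 = 0)
(G*l)*B(2) = (0*(-12))*√(1 + 2) = 0*√3 = 0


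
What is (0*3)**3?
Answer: 0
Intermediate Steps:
(0*3)**3 = 0**3 = 0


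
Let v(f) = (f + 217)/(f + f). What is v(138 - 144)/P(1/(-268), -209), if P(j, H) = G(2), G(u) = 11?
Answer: -211/132 ≈ -1.5985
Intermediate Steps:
v(f) = (217 + f)/(2*f) (v(f) = (217 + f)/((2*f)) = (217 + f)*(1/(2*f)) = (217 + f)/(2*f))
P(j, H) = 11
v(138 - 144)/P(1/(-268), -209) = ((217 + (138 - 144))/(2*(138 - 144)))/11 = ((1/2)*(217 - 6)/(-6))*(1/11) = ((1/2)*(-1/6)*211)*(1/11) = -211/12*1/11 = -211/132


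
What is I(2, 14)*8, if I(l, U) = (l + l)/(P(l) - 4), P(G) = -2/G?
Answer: -32/5 ≈ -6.4000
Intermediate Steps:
I(l, U) = 2*l/(-4 - 2/l) (I(l, U) = (l + l)/(-2/l - 4) = (2*l)/(-4 - 2/l) = 2*l/(-4 - 2/l))
I(2, 14)*8 = -1*2²/(1 + 2*2)*8 = -1*4/(1 + 4)*8 = -1*4/5*8 = -1*4*⅕*8 = -⅘*8 = -32/5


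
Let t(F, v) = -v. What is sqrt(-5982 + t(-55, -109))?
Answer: I*sqrt(5873) ≈ 76.635*I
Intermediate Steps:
sqrt(-5982 + t(-55, -109)) = sqrt(-5982 - 1*(-109)) = sqrt(-5982 + 109) = sqrt(-5873) = I*sqrt(5873)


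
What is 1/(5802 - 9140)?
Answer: -1/3338 ≈ -0.00029958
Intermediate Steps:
1/(5802 - 9140) = 1/(-3338) = -1/3338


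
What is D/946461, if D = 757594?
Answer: 757594/946461 ≈ 0.80045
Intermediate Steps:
D/946461 = 757594/946461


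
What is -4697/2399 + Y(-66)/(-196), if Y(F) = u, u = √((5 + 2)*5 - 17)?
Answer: -4697/2399 - 3*√2/196 ≈ -1.9795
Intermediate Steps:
u = 3*√2 (u = √(7*5 - 17) = √(35 - 17) = √18 = 3*√2 ≈ 4.2426)
Y(F) = 3*√2
-4697/2399 + Y(-66)/(-196) = -4697/2399 + (3*√2)/(-196) = -4697*1/2399 + (3*√2)*(-1/196) = -4697/2399 - 3*√2/196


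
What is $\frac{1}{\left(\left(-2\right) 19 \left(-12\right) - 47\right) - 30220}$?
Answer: $- \frac{1}{29811} \approx -3.3545 \cdot 10^{-5}$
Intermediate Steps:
$\frac{1}{\left(\left(-2\right) 19 \left(-12\right) - 47\right) - 30220} = \frac{1}{\left(\left(-38\right) \left(-12\right) - 47\right) - 30220} = \frac{1}{\left(456 - 47\right) - 30220} = \frac{1}{409 - 30220} = \frac{1}{-29811} = - \frac{1}{29811}$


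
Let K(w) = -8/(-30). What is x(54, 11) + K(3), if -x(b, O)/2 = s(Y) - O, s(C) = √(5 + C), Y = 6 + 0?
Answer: 334/15 - 2*√11 ≈ 15.633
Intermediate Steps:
K(w) = 4/15 (K(w) = -8*(-1/30) = 4/15)
Y = 6
x(b, O) = -2*√11 + 2*O (x(b, O) = -2*(√(5 + 6) - O) = -2*(√11 - O) = -2*√11 + 2*O)
x(54, 11) + K(3) = (-2*√11 + 2*11) + 4/15 = (-2*√11 + 22) + 4/15 = (22 - 2*√11) + 4/15 = 334/15 - 2*√11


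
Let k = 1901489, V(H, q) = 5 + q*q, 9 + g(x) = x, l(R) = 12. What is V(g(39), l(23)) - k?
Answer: -1901340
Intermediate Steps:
g(x) = -9 + x
V(H, q) = 5 + q²
V(g(39), l(23)) - k = (5 + 12²) - 1*1901489 = (5 + 144) - 1901489 = 149 - 1901489 = -1901340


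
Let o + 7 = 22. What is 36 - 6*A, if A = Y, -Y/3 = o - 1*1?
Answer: 288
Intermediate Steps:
o = 15 (o = -7 + 22 = 15)
Y = -42 (Y = -3*(15 - 1*1) = -3*(15 - 1) = -3*14 = -42)
A = -42
36 - 6*A = 36 - 6*(-42) = 36 + 252 = 288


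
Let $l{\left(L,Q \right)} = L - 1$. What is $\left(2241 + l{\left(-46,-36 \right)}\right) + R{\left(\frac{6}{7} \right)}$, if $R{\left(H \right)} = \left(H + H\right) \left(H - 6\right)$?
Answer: $\frac{107074}{49} \approx 2185.2$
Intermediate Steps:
$l{\left(L,Q \right)} = -1 + L$
$R{\left(H \right)} = 2 H \left(-6 + H\right)$
$\left(2241 + l{\left(-46,-36 \right)}\right) + R{\left(\frac{6}{7} \right)} = \left(2241 - 47\right) + 2 \cdot \frac{6}{7} \left(-6 + \frac{6}{7}\right) = \left(2241 - 47\right) + 2 \cdot 6 \cdot \frac{1}{7} \left(-6 + 6 \cdot \frac{1}{7}\right) = 2194 + 2 \cdot \frac{6}{7} \left(-6 + \frac{6}{7}\right) = 2194 + 2 \cdot \frac{6}{7} \left(- \frac{36}{7}\right) = 2194 - \frac{432}{49} = \frac{107074}{49}$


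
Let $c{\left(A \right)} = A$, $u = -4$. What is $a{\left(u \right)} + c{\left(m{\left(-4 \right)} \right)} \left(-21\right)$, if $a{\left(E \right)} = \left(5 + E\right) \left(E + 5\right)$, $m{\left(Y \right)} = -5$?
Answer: $106$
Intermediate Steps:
$a{\left(E \right)} = \left(5 + E\right)^{2}$ ($a{\left(E \right)} = \left(5 + E\right) \left(5 + E\right) = \left(5 + E\right)^{2}$)
$a{\left(u \right)} + c{\left(m{\left(-4 \right)} \right)} \left(-21\right) = \left(5 - 4\right)^{2} - -105 = 1^{2} + 105 = 1 + 105 = 106$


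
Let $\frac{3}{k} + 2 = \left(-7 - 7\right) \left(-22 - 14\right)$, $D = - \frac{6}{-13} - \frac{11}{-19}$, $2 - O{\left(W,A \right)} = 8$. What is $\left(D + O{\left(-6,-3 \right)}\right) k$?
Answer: $- \frac{3675}{123994} \approx -0.029639$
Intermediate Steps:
$O{\left(W,A \right)} = -6$ ($O{\left(W,A \right)} = 2 - 8 = -6$)
$D = \frac{257}{247}$ ($D = \left(-6\right) \left(- \frac{1}{13}\right) - - \frac{11}{19} = \frac{6}{13} + \frac{11}{19} = \frac{257}{247} \approx 1.0405$)
$k = \frac{3}{502}$ ($k = \frac{3}{-2 + \left(-7 - 7\right) \left(-22 - 14\right)} = \frac{3}{-2 - -504} = \frac{3}{-2 + 504} = \frac{3}{502} \approx 0.0059761$)
$\left(D + O{\left(-6,-3 \right)}\right) k = \left(\frac{257}{247} - 6\right) \frac{3}{502} = \left(- \frac{1225}{247}\right) \frac{3}{502} = - \frac{3675}{123994}$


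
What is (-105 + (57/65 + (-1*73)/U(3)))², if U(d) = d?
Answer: 627452401/38025 ≈ 16501.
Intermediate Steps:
(-105 + (57/65 + (-1*73)/U(3)))² = (-105 + (57/65 - 1*73/3))² = (-105 + (57*(1/65) - 73*⅓))² = (-105 + (57/65 - 73/3))² = (-105 - 4574/195)² = (-25049/195)² = 627452401/38025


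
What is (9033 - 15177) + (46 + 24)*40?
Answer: -3344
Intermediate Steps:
(9033 - 15177) + (46 + 24)*40 = -6144 + 70*40 = -6144 + 2800 = -3344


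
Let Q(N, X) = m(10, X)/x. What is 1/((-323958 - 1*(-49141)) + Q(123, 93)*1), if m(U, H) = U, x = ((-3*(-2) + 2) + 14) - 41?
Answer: -19/5221533 ≈ -3.6388e-6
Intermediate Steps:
x = -19 (x = ((6 + 2) + 14) - 41 = (8 + 14) - 41 = 22 - 41 = -19)
Q(N, X) = -10/19 (Q(N, X) = 10/(-19) = 10*(-1/19) = -10/19)
1/((-323958 - 1*(-49141)) + Q(123, 93)*1) = 1/((-323958 - 1*(-49141)) - 10/19*1) = 1/((-323958 + 49141) - 10/19) = 1/(-274817 - 10/19) = 1/(-5221533/19) = -19/5221533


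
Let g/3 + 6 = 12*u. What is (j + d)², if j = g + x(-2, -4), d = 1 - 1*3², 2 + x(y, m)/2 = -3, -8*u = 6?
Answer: 3969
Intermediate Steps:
u = -¾ (u = -⅛*6 = -¾ ≈ -0.75000)
x(y, m) = -10 (x(y, m) = -4 + 2*(-3) = -4 - 6 = -10)
g = -45 (g = -18 + 3*(12*(-¾)) = -18 + 3*(-9) = -18 - 27 = -45)
d = -8 (d = 1 - 1*9 = 1 - 9 = -8)
j = -55 (j = -45 - 10 = -55)
(j + d)² = (-55 - 8)² = (-63)² = 3969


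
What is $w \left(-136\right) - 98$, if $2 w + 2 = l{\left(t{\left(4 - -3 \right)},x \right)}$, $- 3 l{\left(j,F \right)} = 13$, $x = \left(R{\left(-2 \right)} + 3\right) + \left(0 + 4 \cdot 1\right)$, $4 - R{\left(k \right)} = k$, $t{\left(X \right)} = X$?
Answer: $\frac{998}{3} \approx 332.67$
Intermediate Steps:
$R{\left(k \right)} = 4 - k$
$x = 13$ ($x = \left(\left(4 - -2\right) + 3\right) + \left(0 + 4 \cdot 1\right) = \left(\left(4 + 2\right) + 3\right) + \left(0 + 4\right) = \left(6 + 3\right) + 4 = 9 + 4 = 13$)
$l{\left(j,F \right)} = - \frac{13}{3}$ ($l{\left(j,F \right)} = \left(- \frac{1}{3}\right) 13 = - \frac{13}{3}$)
$w = - \frac{19}{6}$ ($w = -1 + \frac{1}{2} \left(- \frac{13}{3}\right) = -1 - \frac{13}{6} = - \frac{19}{6} \approx -3.1667$)
$w \left(-136\right) - 98 = \left(- \frac{19}{6}\right) \left(-136\right) - 98 = \frac{1292}{3} - 98 = \frac{998}{3}$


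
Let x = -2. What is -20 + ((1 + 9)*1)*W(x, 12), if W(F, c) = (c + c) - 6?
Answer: 160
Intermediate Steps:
W(F, c) = -6 + 2*c (W(F, c) = 2*c - 6 = -6 + 2*c)
-20 + ((1 + 9)*1)*W(x, 12) = -20 + ((1 + 9)*1)*(-6 + 2*12) = -20 + (10*1)*(-6 + 24) = -20 + 10*18 = -20 + 180 = 160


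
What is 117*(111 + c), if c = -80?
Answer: 3627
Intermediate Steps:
117*(111 + c) = 117*(111 - 80) = 117*31 = 3627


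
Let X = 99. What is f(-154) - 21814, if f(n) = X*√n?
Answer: -21814 + 99*I*√154 ≈ -21814.0 + 1228.6*I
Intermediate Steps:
f(n) = 99*√n
f(-154) - 21814 = 99*√(-154) - 21814 = 99*(I*√154) - 21814 = 99*I*√154 - 21814 = -21814 + 99*I*√154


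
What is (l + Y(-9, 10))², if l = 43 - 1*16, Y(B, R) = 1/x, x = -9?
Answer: 58564/81 ≈ 723.01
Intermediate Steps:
Y(B, R) = -⅑ (Y(B, R) = 1/(-9) = -⅑)
l = 27 (l = 43 - 16 = 27)
(l + Y(-9, 10))² = (27 - ⅑)² = (242/9)² = 58564/81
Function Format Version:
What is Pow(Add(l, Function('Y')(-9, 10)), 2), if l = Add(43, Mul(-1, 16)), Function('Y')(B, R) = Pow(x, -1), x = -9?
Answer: Rational(58564, 81) ≈ 723.01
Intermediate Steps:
Function('Y')(B, R) = Rational(-1, 9) (Function('Y')(B, R) = Pow(-9, -1) = Rational(-1, 9))
l = 27 (l = Add(43, -16) = 27)
Pow(Add(l, Function('Y')(-9, 10)), 2) = Pow(Add(27, Rational(-1, 9)), 2) = Pow(Rational(242, 9), 2) = Rational(58564, 81)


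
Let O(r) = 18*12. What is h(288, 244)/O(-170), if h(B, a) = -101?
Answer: -101/216 ≈ -0.46759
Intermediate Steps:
O(r) = 216
h(288, 244)/O(-170) = -101/216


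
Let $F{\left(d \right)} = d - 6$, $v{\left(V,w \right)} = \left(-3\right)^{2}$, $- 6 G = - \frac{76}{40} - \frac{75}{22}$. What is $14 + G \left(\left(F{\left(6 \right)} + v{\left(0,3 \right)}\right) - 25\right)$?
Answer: $- \frac{26}{165} \approx -0.15758$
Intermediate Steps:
$G = \frac{146}{165}$ ($G = - \frac{- \frac{76}{40} - \frac{75}{22}}{6} = - \frac{\left(-76\right) \frac{1}{40} - \frac{75}{22}}{6} = - \frac{- \frac{19}{10} - \frac{75}{22}}{6} = \left(- \frac{1}{6}\right) \left(- \frac{292}{55}\right) = \frac{146}{165} \approx 0.88485$)
$v{\left(V,w \right)} = 9$
$F{\left(d \right)} = -6 + d$ ($F{\left(d \right)} = d - 6 = -6 + d$)
$14 + G \left(\left(F{\left(6 \right)} + v{\left(0,3 \right)}\right) - 25\right) = 14 + \frac{146 \left(\left(\left(-6 + 6\right) + 9\right) - 25\right)}{165} = 14 + \frac{146 \left(\left(0 + 9\right) - 25\right)}{165} = 14 + \frac{146 \left(9 - 25\right)}{165} = 14 + \frac{146}{165} \left(-16\right) = 14 - \frac{2336}{165} = - \frac{26}{165}$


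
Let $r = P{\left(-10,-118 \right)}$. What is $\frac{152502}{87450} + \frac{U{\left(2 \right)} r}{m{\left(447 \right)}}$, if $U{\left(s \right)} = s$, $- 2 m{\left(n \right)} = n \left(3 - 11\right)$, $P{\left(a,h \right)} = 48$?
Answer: $\frac{3903733}{2171675} \approx 1.7976$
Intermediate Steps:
$m{\left(n \right)} = 4 n$ ($m{\left(n \right)} = - \frac{n \left(3 - 11\right)}{2} = - \frac{n \left(-8\right)}{2} = - \frac{\left(-8\right) n}{2} = 4 n$)
$r = 48$
$\frac{152502}{87450} + \frac{U{\left(2 \right)} r}{m{\left(447 \right)}} = \frac{152502}{87450} + \frac{2 \cdot 48}{4 \cdot 447} = 152502 \cdot \frac{1}{87450} + \frac{96}{1788} = \frac{25417}{14575} + 96 \cdot \frac{1}{1788} = \frac{25417}{14575} + \frac{8}{149} = \frac{3903733}{2171675}$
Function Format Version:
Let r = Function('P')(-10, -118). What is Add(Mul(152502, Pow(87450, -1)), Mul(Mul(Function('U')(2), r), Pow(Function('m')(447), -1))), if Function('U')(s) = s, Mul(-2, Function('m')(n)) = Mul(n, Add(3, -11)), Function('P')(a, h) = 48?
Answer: Rational(3903733, 2171675) ≈ 1.7976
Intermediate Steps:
Function('m')(n) = Mul(4, n) (Function('m')(n) = Mul(Rational(-1, 2), Mul(n, Add(3, -11))) = Mul(Rational(-1, 2), Mul(n, -8)) = Mul(Rational(-1, 2), Mul(-8, n)) = Mul(4, n))
r = 48
Add(Mul(152502, Pow(87450, -1)), Mul(Mul(Function('U')(2), r), Pow(Function('m')(447), -1))) = Add(Mul(152502, Pow(87450, -1)), Mul(Mul(2, 48), Pow(Mul(4, 447), -1))) = Add(Mul(152502, Rational(1, 87450)), Mul(96, Pow(1788, -1))) = Add(Rational(25417, 14575), Mul(96, Rational(1, 1788))) = Add(Rational(25417, 14575), Rational(8, 149)) = Rational(3903733, 2171675)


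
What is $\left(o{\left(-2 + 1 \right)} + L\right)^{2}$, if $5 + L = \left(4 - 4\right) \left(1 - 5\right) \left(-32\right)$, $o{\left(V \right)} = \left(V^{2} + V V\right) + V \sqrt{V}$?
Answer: $8 + 6 i \approx 8.0 + 6.0 i$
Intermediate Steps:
$o{\left(V \right)} = V^{\frac{3}{2}} + 2 V^{2}$ ($o{\left(V \right)} = \left(V^{2} + V^{2}\right) + V^{\frac{3}{2}} = 2 V^{2} + V^{\frac{3}{2}} = V^{\frac{3}{2}} + 2 V^{2}$)
$L = -5$ ($L = -5 + \left(4 - 4\right) \left(1 - 5\right) \left(-32\right) = -5 + 0 \left(-4\right) \left(-32\right) = -5 + 0 \left(-32\right) = -5 + 0 = -5$)
$\left(o{\left(-2 + 1 \right)} + L\right)^{2} = \left(\left(\left(-2 + 1\right)^{\frac{3}{2}} + 2 \left(-2 + 1\right)^{2}\right) - 5\right)^{2} = \left(\left(\left(-1\right)^{\frac{3}{2}} + 2 \left(-1\right)^{2}\right) - 5\right)^{2} = \left(\left(- i + 2 \cdot 1\right) - 5\right)^{2} = \left(\left(- i + 2\right) - 5\right)^{2} = \left(\left(2 - i\right) - 5\right)^{2} = \left(-3 - i\right)^{2}$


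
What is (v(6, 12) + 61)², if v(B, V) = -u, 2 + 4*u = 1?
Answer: 60025/16 ≈ 3751.6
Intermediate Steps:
u = -¼ (u = -½ + (¼)*1 = -½ + ¼ = -¼ ≈ -0.25000)
v(B, V) = ¼ (v(B, V) = -1*(-¼) = ¼)
(v(6, 12) + 61)² = (¼ + 61)² = (245/4)² = 60025/16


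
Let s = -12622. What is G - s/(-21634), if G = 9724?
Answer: 105178197/10817 ≈ 9723.4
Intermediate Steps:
G - s/(-21634) = 9724 - (-12622)/(-21634) = 9724 - (-12622)*(-1)/21634 = 9724 - 1*6311/10817 = 9724 - 6311/10817 = 105178197/10817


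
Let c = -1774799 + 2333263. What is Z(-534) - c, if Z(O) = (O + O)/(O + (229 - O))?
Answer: -127889324/229 ≈ -5.5847e+5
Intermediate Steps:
Z(O) = 2*O/229 (Z(O) = (2*O)/229 = (2*O)*(1/229) = 2*O/229)
c = 558464
Z(-534) - c = (2/229)*(-534) - 1*558464 = -1068/229 - 558464 = -127889324/229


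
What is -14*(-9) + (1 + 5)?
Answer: 132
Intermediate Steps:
-14*(-9) + (1 + 5) = 126 + 6 = 132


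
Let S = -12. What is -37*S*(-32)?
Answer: -14208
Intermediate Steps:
-37*S*(-32) = -37*(-12)*(-32) = 444*(-32) = -14208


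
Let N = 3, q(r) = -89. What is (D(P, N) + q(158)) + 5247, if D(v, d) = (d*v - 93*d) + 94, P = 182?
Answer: 5519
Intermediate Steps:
D(v, d) = 94 - 93*d + d*v (D(v, d) = (-93*d + d*v) + 94 = 94 - 93*d + d*v)
(D(P, N) + q(158)) + 5247 = ((94 - 93*3 + 3*182) - 89) + 5247 = ((94 - 279 + 546) - 89) + 5247 = (361 - 89) + 5247 = 272 + 5247 = 5519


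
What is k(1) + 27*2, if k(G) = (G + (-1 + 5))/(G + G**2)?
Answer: 113/2 ≈ 56.500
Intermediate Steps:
k(G) = (4 + G)/(G + G**2) (k(G) = (G + 4)/(G + G**2) = (4 + G)/(G + G**2))
k(1) + 27*2 = (4 + 1)/(1*(1 + 1)) + 27*2 = 1*5/2 + 54 = 1*(1/2)*5 + 54 = 5/2 + 54 = 113/2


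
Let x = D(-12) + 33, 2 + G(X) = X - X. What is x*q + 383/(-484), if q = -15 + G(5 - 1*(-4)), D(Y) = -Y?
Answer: -370643/484 ≈ -765.79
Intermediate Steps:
G(X) = -2 (G(X) = -2 + (X - X) = -2 + 0 = -2)
x = 45 (x = -1*(-12) + 33 = 12 + 33 = 45)
q = -17 (q = -15 - 2 = -17)
x*q + 383/(-484) = 45*(-17) + 383/(-484) = -765 + 383*(-1/484) = -765 - 383/484 = -370643/484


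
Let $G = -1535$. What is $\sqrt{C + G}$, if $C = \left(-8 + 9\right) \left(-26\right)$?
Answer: $i \sqrt{1561} \approx 39.51 i$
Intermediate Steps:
$C = -26$ ($C = 1 \left(-26\right) = -26$)
$\sqrt{C + G} = \sqrt{-26 - 1535} = \sqrt{-1561} = i \sqrt{1561}$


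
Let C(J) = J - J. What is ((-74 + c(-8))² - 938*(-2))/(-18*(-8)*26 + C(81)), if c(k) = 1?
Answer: 7205/3744 ≈ 1.9244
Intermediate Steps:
C(J) = 0
((-74 + c(-8))² - 938*(-2))/(-18*(-8)*26 + C(81)) = ((-74 + 1)² - 938*(-2))/(-18*(-8)*26 + 0) = ((-73)² + 1876)/(144*26 + 0) = (5329 + 1876)/(3744 + 0) = 7205/3744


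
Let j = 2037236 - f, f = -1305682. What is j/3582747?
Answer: 1114306/1194249 ≈ 0.93306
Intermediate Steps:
j = 3342918 (j = 2037236 - 1*(-1305682) = 2037236 + 1305682 = 3342918)
j/3582747 = 3342918/3582747 = 3342918*(1/3582747) = 1114306/1194249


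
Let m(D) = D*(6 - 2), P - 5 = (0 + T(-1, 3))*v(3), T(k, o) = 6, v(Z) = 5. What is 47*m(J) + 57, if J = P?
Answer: 6637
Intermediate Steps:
P = 35 (P = 5 + (0 + 6)*5 = 5 + 6*5 = 5 + 30 = 35)
J = 35
m(D) = 4*D (m(D) = D*4 = 4*D)
47*m(J) + 57 = 47*(4*35) + 57 = 47*140 + 57 = 6580 + 57 = 6637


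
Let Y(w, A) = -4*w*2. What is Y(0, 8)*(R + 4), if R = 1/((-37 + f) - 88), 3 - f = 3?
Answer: 0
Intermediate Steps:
f = 0 (f = 3 - 1*3 = 3 - 3 = 0)
Y(w, A) = -8*w
R = -1/125 (R = 1/((-37 + 0) - 88) = 1/(-37 - 88) = 1/(-125) = -1/125 ≈ -0.0080000)
Y(0, 8)*(R + 4) = (-8*0)*(-1/125 + 4) = 0*(499/125) = 0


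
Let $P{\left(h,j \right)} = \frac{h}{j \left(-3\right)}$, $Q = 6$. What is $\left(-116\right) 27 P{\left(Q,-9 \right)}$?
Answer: $-696$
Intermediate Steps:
$P{\left(h,j \right)} = - \frac{h}{3 j}$ ($P{\left(h,j \right)} = \frac{h}{\left(-3\right) j} = h \left(- \frac{1}{3 j}\right) = - \frac{h}{3 j}$)
$\left(-116\right) 27 P{\left(Q,-9 \right)} = \left(-116\right) 27 \left(\left(- \frac{1}{3}\right) 6 \frac{1}{-9}\right) = - 3132 \left(\left(- \frac{1}{3}\right) 6 \left(- \frac{1}{9}\right)\right) = \left(-3132\right) \frac{2}{9} = -696$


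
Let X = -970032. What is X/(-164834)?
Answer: 485016/82417 ≈ 5.8849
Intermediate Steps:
X/(-164834) = -970032/(-164834) = -970032*(-1/164834) = 485016/82417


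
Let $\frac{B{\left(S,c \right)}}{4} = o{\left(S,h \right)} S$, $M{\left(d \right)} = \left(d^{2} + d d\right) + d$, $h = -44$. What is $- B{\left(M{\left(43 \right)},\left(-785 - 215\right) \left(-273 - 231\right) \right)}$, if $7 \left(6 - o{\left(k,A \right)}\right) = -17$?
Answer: $- \frac{882876}{7} \approx -1.2613 \cdot 10^{5}$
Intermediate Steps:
$o{\left(k,A \right)} = \frac{59}{7}$ ($o{\left(k,A \right)} = 6 - - \frac{17}{7} = 6 + \frac{17}{7} = \frac{59}{7}$)
$M{\left(d \right)} = d + 2 d^{2}$ ($M{\left(d \right)} = \left(d^{2} + d^{2}\right) + d = 2 d^{2} + d = d + 2 d^{2}$)
$B{\left(S,c \right)} = \frac{236 S}{7}$ ($B{\left(S,c \right)} = 4 \frac{59 S}{7} = \frac{236 S}{7}$)
$- B{\left(M{\left(43 \right)},\left(-785 - 215\right) \left(-273 - 231\right) \right)} = - \frac{236 \cdot 43 \left(1 + 2 \cdot 43\right)}{7} = - \frac{236 \cdot 43 \left(1 + 86\right)}{7} = - \frac{236 \cdot 43 \cdot 87}{7} = - \frac{236 \cdot 3741}{7} = \left(-1\right) \frac{882876}{7} = - \frac{882876}{7}$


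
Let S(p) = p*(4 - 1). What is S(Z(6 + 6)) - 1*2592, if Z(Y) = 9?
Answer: -2565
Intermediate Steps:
S(p) = 3*p (S(p) = p*3 = 3*p)
S(Z(6 + 6)) - 1*2592 = 3*9 - 1*2592 = 27 - 2592 = -2565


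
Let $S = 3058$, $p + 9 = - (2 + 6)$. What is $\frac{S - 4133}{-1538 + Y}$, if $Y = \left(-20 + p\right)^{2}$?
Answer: $\frac{1075}{169} \approx 6.3609$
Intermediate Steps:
$p = -17$ ($p = -9 - \left(2 + 6\right) = -9 - 8 = -17$)
$Y = 1369$ ($Y = \left(-20 - 17\right)^{2} = \left(-37\right)^{2} = 1369$)
$\frac{S - 4133}{-1538 + Y} = \frac{3058 - 4133}{-1538 + 1369} = - \frac{1075}{-169} = \left(-1075\right) \left(- \frac{1}{169}\right) = \frac{1075}{169}$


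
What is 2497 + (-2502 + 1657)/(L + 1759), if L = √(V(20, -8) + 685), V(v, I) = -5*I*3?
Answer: 7722423817/3093276 + 845*√805/3093276 ≈ 2496.5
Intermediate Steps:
V(v, I) = -15*I
L = √805 (L = √(-15*(-8) + 685) = √(120 + 685) = √805 ≈ 28.373)
2497 + (-2502 + 1657)/(L + 1759) = 2497 + (-2502 + 1657)/(√805 + 1759) = 2497 - 845/(1759 + √805)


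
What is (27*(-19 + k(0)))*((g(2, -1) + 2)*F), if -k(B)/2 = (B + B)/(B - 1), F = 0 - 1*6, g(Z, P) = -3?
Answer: -3078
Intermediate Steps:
F = -6 (F = 0 - 6 = -6)
k(B) = -4*B/(-1 + B) (k(B) = -2*(B + B)/(B - 1) = -2*2*B/(-1 + B) = -4*B/(-1 + B))
(27*(-19 + k(0)))*((g(2, -1) + 2)*F) = (27*(-19 - 4*0/(-1 + 0)))*((-3 + 2)*(-6)) = (27*(-19 - 4*0/(-1)))*(-1*(-6)) = (27*(-19 - 4*0*(-1)))*6 = (27*(-19 + 0))*6 = (27*(-19))*6 = -513*6 = -3078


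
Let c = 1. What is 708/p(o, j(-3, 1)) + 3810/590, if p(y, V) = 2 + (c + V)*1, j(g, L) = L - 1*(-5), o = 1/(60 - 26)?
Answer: 15067/177 ≈ 85.124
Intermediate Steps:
o = 1/34 ≈ 0.029412
j(g, L) = 5 + L (j(g, L) = L + 5 = 5 + L)
p(y, V) = 3 + V (p(y, V) = 2 + (1 + V)*1 = 2 + (1 + V) = 3 + V)
708/p(o, j(-3, 1)) + 3810/590 = 708/(3 + (5 + 1)) + 3810/590 = 708/(3 + 6) + 3810*(1/590) = 708/9 + 381/59 = 708*(⅑) + 381/59 = 236/3 + 381/59 = 15067/177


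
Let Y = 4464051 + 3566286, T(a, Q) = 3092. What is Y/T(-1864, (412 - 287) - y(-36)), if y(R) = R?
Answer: 8030337/3092 ≈ 2597.1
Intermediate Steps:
Y = 8030337
Y/T(-1864, (412 - 287) - y(-36)) = 8030337/3092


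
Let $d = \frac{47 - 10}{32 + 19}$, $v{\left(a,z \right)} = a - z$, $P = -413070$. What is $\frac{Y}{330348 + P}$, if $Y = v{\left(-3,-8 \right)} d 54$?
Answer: $- \frac{555}{234379} \approx -0.002368$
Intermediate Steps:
$d = \frac{37}{51} \approx 0.72549$
$Y = \frac{3330}{17}$ ($Y = \left(-3 - -8\right) \frac{37}{51} \cdot 54 = \left(-3 + 8\right) \frac{37}{51} \cdot 54 = 5 \cdot \frac{37}{51} \cdot 54 = \frac{185}{51} \cdot 54 = \frac{3330}{17} \approx 195.88$)
$\frac{Y}{330348 + P} = \frac{3330}{17 \left(330348 - 413070\right)} = \frac{3330}{17 \left(-82722\right)} = \frac{3330}{17} \left(- \frac{1}{82722}\right) = - \frac{555}{234379}$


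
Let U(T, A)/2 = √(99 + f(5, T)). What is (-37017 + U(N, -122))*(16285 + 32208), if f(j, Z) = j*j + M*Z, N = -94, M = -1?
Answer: -1795065381 + 96986*√218 ≈ -1.7936e+9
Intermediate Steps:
f(j, Z) = j² - Z (f(j, Z) = j*j - Z = j² - Z)
U(T, A) = 2*√(124 - T) (U(T, A) = 2*√(99 + (5² - T)) = 2*√(99 + (25 - T)) = 2*√(124 - T))
(-37017 + U(N, -122))*(16285 + 32208) = (-37017 + 2*√(124 - 1*(-94)))*(16285 + 32208) = (-37017 + 2*√(124 + 94))*48493 = (-37017 + 2*√218)*48493 = -1795065381 + 96986*√218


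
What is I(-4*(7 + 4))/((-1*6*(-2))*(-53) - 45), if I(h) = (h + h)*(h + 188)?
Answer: 4224/227 ≈ 18.608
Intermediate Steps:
I(h) = 2*h*(188 + h) (I(h) = (2*h)*(188 + h) = 2*h*(188 + h))
I(-4*(7 + 4))/((-1*6*(-2))*(-53) - 45) = (2*(-4*(7 + 4))*(188 - 4*(7 + 4)))/((-1*6*(-2))*(-53) - 45) = (2*(-4*11)*(188 - 4*11))/(-6*(-2)*(-53) - 45) = (2*(-44)*(188 - 44))/(12*(-53) - 45) = (2*(-44)*144)/(-636 - 45) = -12672/(-681) = -12672*(-1/681) = 4224/227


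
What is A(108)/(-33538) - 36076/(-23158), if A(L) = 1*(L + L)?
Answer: 301228690/194168251 ≈ 1.5514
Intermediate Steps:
A(L) = 2*L (A(L) = 1*(2*L) = 2*L)
A(108)/(-33538) - 36076/(-23158) = (2*108)/(-33538) - 36076/(-23158) = 216*(-1/33538) - 36076*(-1/23158) = -108/16769 + 18038/11579 = 301228690/194168251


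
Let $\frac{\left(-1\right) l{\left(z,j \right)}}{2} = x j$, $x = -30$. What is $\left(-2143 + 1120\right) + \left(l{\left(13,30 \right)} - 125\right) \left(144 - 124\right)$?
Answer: $32477$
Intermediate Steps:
$l{\left(z,j \right)} = 60 j$ ($l{\left(z,j \right)} = - 2 \left(- 30 j\right) = 60 j$)
$\left(-2143 + 1120\right) + \left(l{\left(13,30 \right)} - 125\right) \left(144 - 124\right) = \left(-2143 + 1120\right) + \left(60 \cdot 30 - 125\right) \left(144 - 124\right) = -1023 + \left(1800 - 125\right) 20 = -1023 + 1675 \cdot 20 = -1023 + 33500 = 32477$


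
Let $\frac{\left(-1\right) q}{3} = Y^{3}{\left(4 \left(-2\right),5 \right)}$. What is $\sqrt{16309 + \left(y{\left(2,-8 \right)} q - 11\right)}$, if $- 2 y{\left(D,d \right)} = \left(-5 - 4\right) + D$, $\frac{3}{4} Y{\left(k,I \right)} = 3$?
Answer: $\sqrt{15626} \approx 125.0$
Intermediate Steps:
$Y{\left(k,I \right)} = 4$ ($Y{\left(k,I \right)} = \frac{4}{3} \cdot 3 = 4$)
$q = -192$ ($q = - 3 \cdot 4^{3} = \left(-3\right) 64 = -192$)
$y{\left(D,d \right)} = \frac{9}{2} - \frac{D}{2}$ ($y{\left(D,d \right)} = - \frac{\left(-5 - 4\right) + D}{2} = - \frac{-9 + D}{2} = \frac{9}{2} - \frac{D}{2}$)
$\sqrt{16309 + \left(y{\left(2,-8 \right)} q - 11\right)} = \sqrt{16309 + \left(\left(\frac{9}{2} - 1\right) \left(-192\right) - 11\right)} = \sqrt{16309 + \left(\frac{7}{2} \left(-192\right) - 11\right)} = \sqrt{16309 - 683} = \sqrt{15626}$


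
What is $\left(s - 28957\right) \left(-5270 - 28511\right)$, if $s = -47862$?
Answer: $2595022639$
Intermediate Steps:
$\left(s - 28957\right) \left(-5270 - 28511\right) = \left(-47862 - 28957\right) \left(-5270 - 28511\right) = \left(-76819\right) \left(-33781\right) = 2595022639$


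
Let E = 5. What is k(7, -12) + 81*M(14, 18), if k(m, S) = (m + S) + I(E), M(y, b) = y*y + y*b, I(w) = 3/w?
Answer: 181418/5 ≈ 36284.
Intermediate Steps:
M(y, b) = y² + b*y
k(m, S) = ⅗ + S + m (k(m, S) = (m + S) + 3/5 = (S + m) + 3*(⅕) = (S + m) + ⅗ = ⅗ + S + m)
k(7, -12) + 81*M(14, 18) = (⅗ - 12 + 7) + 81*(14*(18 + 14)) = -22/5 + 81*(14*32) = -22/5 + 81*448 = -22/5 + 36288 = 181418/5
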